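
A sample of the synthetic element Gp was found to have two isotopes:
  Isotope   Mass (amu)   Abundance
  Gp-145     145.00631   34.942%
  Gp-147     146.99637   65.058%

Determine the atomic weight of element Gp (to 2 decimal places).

Ar = Σ fᵢ·mᵢ = 0.34942 × 145.00631 + 0.65058 × 146.99637
= 50.668105 + 95.632898 = 146.301003 amu

146.30 amu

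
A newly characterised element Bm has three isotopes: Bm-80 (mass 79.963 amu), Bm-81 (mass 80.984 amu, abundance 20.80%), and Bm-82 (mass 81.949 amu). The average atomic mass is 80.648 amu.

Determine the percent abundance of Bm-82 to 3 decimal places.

23.798%

The remaining 79.20% is split between Bm-80 (fraction x) and Bm-82 (fraction 0.7920 − x).
Substituting: 79.963x + 81.949(0.7920 − x) = 63.803328
(79.963 − 81.949)x = -1.10028  ⇒  x = 0.55402, y = 0.23798
Bm-80: 55.402%, Bm-82: 23.798%.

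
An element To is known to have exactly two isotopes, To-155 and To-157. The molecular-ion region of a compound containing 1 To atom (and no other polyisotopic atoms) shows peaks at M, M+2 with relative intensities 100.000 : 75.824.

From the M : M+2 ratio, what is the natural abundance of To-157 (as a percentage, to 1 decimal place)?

Write p for the To-155 fraction. I(M+2)/I(M) = [C(1,1)·p^0·(1−p)] / p^1 = 1·(1−p)/p = 75.824/100.000 = 0.7582
(1−p)/p = 0.7582/1 = 0.7582  ⇒  p = 1/(1 + 0.7582) = 0.5688
To-155: 56.9%, To-157: 43.1%.

43.1%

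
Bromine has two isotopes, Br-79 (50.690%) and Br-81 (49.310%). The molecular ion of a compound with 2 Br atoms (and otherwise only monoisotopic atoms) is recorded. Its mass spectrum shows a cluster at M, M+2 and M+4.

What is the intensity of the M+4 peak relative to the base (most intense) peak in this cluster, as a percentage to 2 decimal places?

Binomial terms of (0.50690 + 0.49310)^2: M 0.2569, M+2 0.4999, M+4 0.2431 → M+2 is the base peak.
P(M+2) = C(2,1) × 0.50690^1 × 0.49310^1 = 2 × 0.5069 × 0.4931 = 0.499905 (base)
P(M+4) = C(2,2) × 0.50690^0 × 0.49310^2 = 1 × 1.0000 × 0.24314761 = 0.243148
Relative intensity = 0.243148 / 0.499905 × 100 = 48.64

48.64%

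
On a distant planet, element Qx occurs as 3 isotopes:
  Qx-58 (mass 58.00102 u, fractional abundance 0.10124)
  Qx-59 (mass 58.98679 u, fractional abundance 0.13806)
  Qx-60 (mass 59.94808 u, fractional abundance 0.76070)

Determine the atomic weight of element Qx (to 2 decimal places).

59.62 u

Average mass = Σ (abundance × isotope mass) = 0.10124 × 58.00102 + 0.13806 × 58.98679 + 0.76070 × 59.94808
= 5.872023 + 8.143716 + 45.602504 = 59.618243 u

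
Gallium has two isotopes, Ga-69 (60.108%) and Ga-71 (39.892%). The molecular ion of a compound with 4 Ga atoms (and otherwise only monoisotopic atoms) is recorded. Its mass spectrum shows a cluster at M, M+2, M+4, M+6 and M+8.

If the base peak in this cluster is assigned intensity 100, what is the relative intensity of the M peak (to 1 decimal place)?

37.7

Binomial terms of (0.60108 + 0.39892)^4: M 0.1305, M+2 0.3465, M+4 0.3450, M+6 0.1526, M+8 0.0253 → M+2 is the base peak.
P(M+2) = C(4,1) × 0.60108^3 × 0.39892^1 = 4 × 0.2171685 × 0.39892 = 0.346531 (base)
P(M) = C(4,0) × 0.60108^4 × 0.39892^0 = 1 × 0.13053564 × 1.0000 = 0.130536
Relative intensity = 0.130536 / 0.346531 × 100 = 37.7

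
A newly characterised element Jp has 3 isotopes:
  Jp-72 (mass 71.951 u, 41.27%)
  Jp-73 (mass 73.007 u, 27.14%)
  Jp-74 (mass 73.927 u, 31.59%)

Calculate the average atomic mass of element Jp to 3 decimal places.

72.862 u

Weight each isotope mass by its fractional abundance: 0.4127 × 71.951 + 0.2714 × 73.007 + 0.3159 × 73.927
= 29.6942 + 19.8141 + 23.3535 = 72.8618 u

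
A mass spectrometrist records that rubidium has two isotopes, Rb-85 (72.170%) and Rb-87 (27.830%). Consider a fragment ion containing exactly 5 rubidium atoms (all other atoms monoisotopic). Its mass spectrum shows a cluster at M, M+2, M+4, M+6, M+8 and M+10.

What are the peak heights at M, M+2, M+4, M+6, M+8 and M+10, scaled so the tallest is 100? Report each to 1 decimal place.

51.9 : 100.0 : 77.1 : 29.7 : 5.7 : 0.4

The 5 Rb atoms are independent, so intensities follow the terms of (0.72170 + 0.27830)^5.
P(M) = 0.72170^5 = 0.195787
P(M+2) = 5 × 0.72170^4 × 0.27830^1 = 0.377494
P(M+4) = 10 × 0.72170^3 × 0.27830^2 = 0.291136
P(M+6) = 10 × 0.72170^2 × 0.27830^3 = 0.112267
P(M+8) = 5 × 0.72170^1 × 0.27830^4 = 0.021646
P(M+10) = 0.27830^5 = 0.001669
The M+2 peak is largest (0.377494); scaling to 100 gives 51.9 : 100.0 : 77.1 : 29.7 : 5.7 : 0.4.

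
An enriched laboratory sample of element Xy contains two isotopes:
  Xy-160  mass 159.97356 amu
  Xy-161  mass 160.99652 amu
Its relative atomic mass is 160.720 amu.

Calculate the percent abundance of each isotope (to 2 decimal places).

With x = fraction of Xy-160 (so Xy-161 is 1 − x):
159.97356·x + 160.99652·(1 − x) = 160.720
(159.97356 − 160.99652)·x = 160.720 − 160.99652
x = -0.27652 / -1.02296 = 0.27031 → 27.03% Xy-160, 72.97% Xy-161.

Xy-160: 27.03%, Xy-161: 72.97%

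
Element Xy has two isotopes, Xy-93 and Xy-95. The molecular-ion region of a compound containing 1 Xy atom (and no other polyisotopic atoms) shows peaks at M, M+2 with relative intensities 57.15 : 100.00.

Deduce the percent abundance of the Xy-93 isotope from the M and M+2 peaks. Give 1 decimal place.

36.4%

Let p = fractional abundance of Xy-93. I(M+2)/I(M) = [C(1,1)·p^0·(1−p)] / p^1 = 1·(1−p)/p = 100.00/57.15 = 1.7498
(1−p)/p = 1.7498/1 = 1.7498  ⇒  p = 1/(1 + 1.7498) = 0.3637
Xy-93: 36.4%, Xy-95: 63.6%.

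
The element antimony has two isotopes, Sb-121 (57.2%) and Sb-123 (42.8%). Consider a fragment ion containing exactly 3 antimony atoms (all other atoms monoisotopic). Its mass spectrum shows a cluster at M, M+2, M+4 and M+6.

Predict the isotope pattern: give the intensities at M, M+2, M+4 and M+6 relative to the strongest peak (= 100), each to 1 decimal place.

Expanding (0.572 + 0.428)^3:
P(M) = 0.572^3 = 0.187149
P(M+2) = 3 × 0.572^2 × 0.428^1 = 0.420104
P(M+4) = 3 × 0.572^1 × 0.428^2 = 0.314344
P(M+6) = 0.428^3 = 0.078403
The M+2 peak is largest (0.420104); scaling to 100 gives 44.5 : 100.0 : 74.8 : 18.7.

44.5 : 100.0 : 74.8 : 18.7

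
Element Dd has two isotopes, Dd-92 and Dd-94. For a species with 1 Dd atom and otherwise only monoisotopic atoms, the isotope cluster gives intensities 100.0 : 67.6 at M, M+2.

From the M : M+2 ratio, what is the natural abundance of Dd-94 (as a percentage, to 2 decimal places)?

Let p = fractional abundance of Dd-92. I(M+2)/I(M) = [C(1,1)·p^0·(1−p)] / p^1 = 1·(1−p)/p = 67.6/100.0 = 0.6760
(1−p)/p = 0.6760/1 = 0.6760  ⇒  p = 1/(1 + 0.6760) = 0.5967
Dd-92: 59.67%, Dd-94: 40.33%.

40.33%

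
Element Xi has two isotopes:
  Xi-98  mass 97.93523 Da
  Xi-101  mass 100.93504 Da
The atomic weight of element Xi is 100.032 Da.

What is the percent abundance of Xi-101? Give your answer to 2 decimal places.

69.90%

Let x be the fractional abundance of Xi-98; then Xi-101 has abundance 1 − x.
97.93523·x + 100.93504·(1 − x) = 100.032
(97.93523 − 100.93504)·x = 100.032 − 100.93504
x = -0.90304 / -2.99981 = 0.30103 → 30.10% Xi-98, 69.90% Xi-101.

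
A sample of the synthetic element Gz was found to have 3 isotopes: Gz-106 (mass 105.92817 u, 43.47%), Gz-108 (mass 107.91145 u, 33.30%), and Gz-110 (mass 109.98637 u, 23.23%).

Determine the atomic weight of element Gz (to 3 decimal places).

Ar = Σ fᵢ·mᵢ = 0.4347 × 105.92817 + 0.3330 × 107.91145 + 0.2323 × 109.98637
= 46.046975 + 35.934513 + 25.549834 = 107.531322 u

107.531 u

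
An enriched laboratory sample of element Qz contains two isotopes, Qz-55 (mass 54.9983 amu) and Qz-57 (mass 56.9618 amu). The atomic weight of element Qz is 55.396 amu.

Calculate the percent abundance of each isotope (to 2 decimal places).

Let x be the fractional abundance of Qz-55; then Qz-57 has abundance 1 − x.
54.9983·x + 56.9618·(1 − x) = 55.396
(54.9983 − 56.9618)·x = 55.396 − 56.9618
x = -1.5658 / -1.9635 = 0.79745 → 79.75% Qz-55, 20.25% Qz-57.

Qz-55: 79.75%, Qz-57: 20.25%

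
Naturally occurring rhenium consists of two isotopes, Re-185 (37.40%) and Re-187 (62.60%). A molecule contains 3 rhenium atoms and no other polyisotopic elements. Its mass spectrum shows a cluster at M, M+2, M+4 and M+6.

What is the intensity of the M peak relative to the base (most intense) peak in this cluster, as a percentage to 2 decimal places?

11.90%

Term probabilities: M 0.0523, M+2 0.2627, M+4 0.4397, M+6 0.2453. Base peak = M+4.
P(M+4) = C(3,2) × 0.3740^1 × 0.6260^2 = 3 × 0.3740 × 0.391876 = 0.439685 (base)
P(M) = C(3,0) × 0.3740^3 × 0.6260^0 = 1 × 0.05231362 × 1.0000 = 0.052314
Relative intensity = 0.052314 / 0.439685 × 100 = 11.90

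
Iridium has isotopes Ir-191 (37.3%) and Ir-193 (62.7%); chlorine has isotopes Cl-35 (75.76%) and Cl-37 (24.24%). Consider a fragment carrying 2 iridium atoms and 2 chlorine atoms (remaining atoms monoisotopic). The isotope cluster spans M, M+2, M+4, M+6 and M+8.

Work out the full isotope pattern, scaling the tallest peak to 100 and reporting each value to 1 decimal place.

19.7 : 78.8 : 100.0 : 42.4 : 5.7

Iridium pattern (n=2): 0.139129 : 0.467742 : 0.393129
Chlorine pattern (n=2): 0.57395776 : 0.36728448 : 0.05875776
Convolve the two distributions (both contribute in 2-u steps):
  M: 0.139129×0.57395776 = 0.079854
  M+2: 0.139129×0.36728448 + 0.467742×0.57395776 = 0.319564
  M+4: 0.139129×0.05875776 + 0.467742×0.36728448 + 0.393129×0.57395776 = 0.405609
  M+6: 0.467742×0.05875776 + 0.393129×0.36728448 = 0.171874
  M+8: 0.393129×0.05875776 = 0.023099
Scale to base peak (0.405609) = 100: 19.7 : 78.8 : 100.0 : 42.4 : 5.7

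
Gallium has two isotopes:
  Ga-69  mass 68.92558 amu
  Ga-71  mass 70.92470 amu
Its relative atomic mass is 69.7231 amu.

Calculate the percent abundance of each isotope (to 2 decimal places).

Ga-69: 60.11%, Ga-71: 39.89%

Writing the weighted mean with unknown fraction x of Ga-69:
68.92558·x + 70.92470·(1 − x) = 69.7231
(68.92558 − 70.92470)·x = 69.7231 − 70.92470
x = -1.20160 / -1.99912 = 0.60106 → 60.11% Ga-69, 39.89% Ga-71.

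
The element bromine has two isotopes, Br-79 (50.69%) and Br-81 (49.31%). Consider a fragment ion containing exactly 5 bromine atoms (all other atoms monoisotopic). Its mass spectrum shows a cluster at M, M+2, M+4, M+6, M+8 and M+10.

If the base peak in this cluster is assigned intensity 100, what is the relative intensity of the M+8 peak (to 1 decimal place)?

47.3

Term probabilities: M 0.0335, M+2 0.1628, M+4 0.3167, M+6 0.3081, M+8 0.1498, M+10 0.0292. Base peak = M+4.
P(M+4) = C(5,2) × 0.5069^3 × 0.4931^2 = 10 × 0.13024674 × 0.24314761 = 0.316692 (base)
P(M+8) = C(5,4) × 0.5069^1 × 0.4931^4 = 5 × 0.5069 × 0.05912076 = 0.149842
Relative intensity = 0.149842 / 0.316692 × 100 = 47.3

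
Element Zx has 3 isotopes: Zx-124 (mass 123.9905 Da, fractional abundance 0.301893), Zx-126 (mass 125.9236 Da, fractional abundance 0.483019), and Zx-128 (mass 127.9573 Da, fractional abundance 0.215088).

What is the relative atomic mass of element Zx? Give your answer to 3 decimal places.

The abundance-weighted mean is 0.301893 × 123.9905 + 0.483019 × 125.9236 + 0.215088 × 127.9573
= 37.43186 + 60.82349 + 27.52208 = 125.77743 Da

125.777 Da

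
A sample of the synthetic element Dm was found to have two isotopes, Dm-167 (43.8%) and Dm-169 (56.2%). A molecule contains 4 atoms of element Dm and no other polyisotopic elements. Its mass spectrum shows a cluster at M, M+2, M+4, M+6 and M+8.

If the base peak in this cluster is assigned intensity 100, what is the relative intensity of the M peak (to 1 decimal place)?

10.1

Term probabilities: M 0.0368, M+2 0.1889, M+4 0.3636, M+6 0.3110, M+8 0.0998. Base peak = M+4.
P(M+4) = C(4,2) × 0.438^2 × 0.562^2 = 6 × 0.191844 × 0.315844 = 0.363557 (base)
P(M) = C(4,0) × 0.438^4 × 0.562^0 = 1 × 0.03680412 × 1.0000 = 0.036804
Relative intensity = 0.036804 / 0.363557 × 100 = 10.1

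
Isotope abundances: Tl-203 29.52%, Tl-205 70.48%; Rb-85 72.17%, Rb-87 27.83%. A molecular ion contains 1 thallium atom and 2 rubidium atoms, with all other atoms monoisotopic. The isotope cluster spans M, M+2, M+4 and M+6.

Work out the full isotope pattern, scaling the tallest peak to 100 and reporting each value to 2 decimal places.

Thallium pattern (n=1): 0.2952 : 0.7048
Rubidium pattern (n=2): 0.52085089 : 0.40169822 : 0.07745089
Convolve the two distributions (both contribute in 2-u steps):
  M: 0.2952×0.52085089 = 0.153755
  M+2: 0.2952×0.40169822 + 0.7048×0.52085089 = 0.485677
  M+4: 0.2952×0.07745089 + 0.7048×0.40169822 = 0.305980
  M+6: 0.7048×0.07745089 = 0.054587
Scale to base peak (0.485677) = 100: 31.66 : 100.00 : 63.00 : 11.24

31.66 : 100.00 : 63.00 : 11.24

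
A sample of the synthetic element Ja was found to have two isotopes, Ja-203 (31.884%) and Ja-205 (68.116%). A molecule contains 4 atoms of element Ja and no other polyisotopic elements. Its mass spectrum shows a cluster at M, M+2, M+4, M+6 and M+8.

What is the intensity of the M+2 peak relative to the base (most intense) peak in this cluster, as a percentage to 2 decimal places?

21.91%

Term probabilities: M 0.0103, M+2 0.0883, M+4 0.2830, M+6 0.4031, M+8 0.2153. Base peak = M+6.
P(M+6) = C(4,3) × 0.31884^1 × 0.68116^3 = 4 × 0.31884 × 0.3160439 = 0.403070 (base)
P(M+2) = C(4,1) × 0.31884^3 × 0.68116^1 = 4 × 0.03241294 × 0.68116 = 0.088314
Relative intensity = 0.088314 / 0.403070 × 100 = 21.91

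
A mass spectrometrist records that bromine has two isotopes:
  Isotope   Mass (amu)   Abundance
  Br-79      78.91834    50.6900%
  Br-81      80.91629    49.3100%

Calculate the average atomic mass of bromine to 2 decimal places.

Average mass = Σ (abundance × isotope mass) = 0.506900 × 78.91834 + 0.493100 × 80.91629
= 40.003707 + 39.899823 = 79.903530 amu

79.90 amu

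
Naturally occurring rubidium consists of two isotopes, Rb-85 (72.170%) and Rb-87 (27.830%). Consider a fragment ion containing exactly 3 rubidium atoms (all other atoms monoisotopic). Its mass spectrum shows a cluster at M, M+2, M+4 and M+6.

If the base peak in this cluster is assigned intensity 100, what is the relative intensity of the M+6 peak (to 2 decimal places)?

4.96

Binomial terms of (0.72170 + 0.27830)^3: M 0.3759, M+2 0.4349, M+4 0.1677, M+6 0.0216 → M+2 is the base peak.
P(M+2) = C(3,1) × 0.72170^2 × 0.27830^1 = 3 × 0.52085089 × 0.2783 = 0.434858 (base)
P(M+6) = C(3,3) × 0.72170^0 × 0.27830^3 = 1 × 1.0000 × 0.02155458 = 0.021555
Relative intensity = 0.021555 / 0.434858 × 100 = 4.96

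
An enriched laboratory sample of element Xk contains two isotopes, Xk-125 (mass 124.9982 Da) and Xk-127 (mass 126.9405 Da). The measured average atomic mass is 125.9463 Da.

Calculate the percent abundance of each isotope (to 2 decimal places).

Let x be the fractional abundance of Xk-125; then Xk-127 has abundance 1 − x.
124.9982·x + 126.9405·(1 − x) = 125.9463
(124.9982 − 126.9405)·x = 125.9463 − 126.9405
x = -0.9942 / -1.9423 = 0.51187 → 51.19% Xk-125, 48.81% Xk-127.

Xk-125: 51.19%, Xk-127: 48.81%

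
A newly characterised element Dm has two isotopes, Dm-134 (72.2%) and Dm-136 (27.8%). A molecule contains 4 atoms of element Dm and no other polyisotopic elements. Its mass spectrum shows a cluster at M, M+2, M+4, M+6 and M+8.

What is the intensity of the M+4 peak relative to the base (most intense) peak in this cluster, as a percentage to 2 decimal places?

57.76%

(0.722 + 0.278)^4 gives M 0.2717, M+2 0.4185, M+4 0.2417, M+6 0.0620, M+8 0.0060; the largest is M+2.
P(M+2) = C(4,1) × 0.722^3 × 0.278^1 = 4 × 0.37636705 × 0.2780 = 0.418520 (base)
P(M+4) = C(4,2) × 0.722^2 × 0.278^2 = 6 × 0.521284 × 0.077284 = 0.241721
Relative intensity = 0.241721 / 0.418520 × 100 = 57.76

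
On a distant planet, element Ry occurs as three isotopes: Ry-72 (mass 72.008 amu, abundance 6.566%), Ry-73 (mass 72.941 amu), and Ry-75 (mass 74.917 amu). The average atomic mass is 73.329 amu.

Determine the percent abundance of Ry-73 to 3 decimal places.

Let x and y be the fractions of Ry-73 and Ry-75. Then x + y = 1 − 0.06566 = 0.93434 and 72.941x + 74.917y = 73.329 − 0.06566×72.008 = 68.60095472.
Substituting: 72.941x + 74.917(0.93434 − x) = 68.60095472
(72.941 − 74.917)x = -1.39699506  ⇒  x = 0.70698, y = 0.22736
Ry-73: 70.698%, Ry-75: 22.736%.

70.698%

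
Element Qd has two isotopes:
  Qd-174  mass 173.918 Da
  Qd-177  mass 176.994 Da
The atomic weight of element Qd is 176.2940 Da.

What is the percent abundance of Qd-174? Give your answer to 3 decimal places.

22.757%

Writing the weighted mean with unknown fraction x of Qd-174:
173.918·x + 176.994·(1 − x) = 176.2940
(173.918 − 176.994)·x = 176.2940 − 176.994
x = -0.7000 / -3.076 = 0.22757 → 22.757% Qd-174, 77.243% Qd-177.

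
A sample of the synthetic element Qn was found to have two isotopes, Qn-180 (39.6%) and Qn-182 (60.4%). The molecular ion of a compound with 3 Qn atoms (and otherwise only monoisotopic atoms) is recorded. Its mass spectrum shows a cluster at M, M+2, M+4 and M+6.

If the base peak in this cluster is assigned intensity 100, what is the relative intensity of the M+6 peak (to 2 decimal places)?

50.84

Binomial terms of (0.396 + 0.604)^3: M 0.0621, M+2 0.2842, M+4 0.4334, M+6 0.2203 → M+4 is the base peak.
P(M+4) = C(3,2) × 0.396^1 × 0.604^2 = 3 × 0.3960 × 0.364816 = 0.433401 (base)
P(M+6) = C(3,3) × 0.396^0 × 0.604^3 = 1 × 1.0000 × 0.22034886 = 0.220349
Relative intensity = 0.220349 / 0.433401 × 100 = 50.84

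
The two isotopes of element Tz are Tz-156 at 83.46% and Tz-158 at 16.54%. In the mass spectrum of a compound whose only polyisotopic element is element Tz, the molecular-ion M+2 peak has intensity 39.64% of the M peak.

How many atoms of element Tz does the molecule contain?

With n Tz atoms, P(M+2)/P(M) = C(n,1)·p^(n−1)q / p^n = n·q/p = n · 0.1654/0.8346.
n = 0.3964 × 0.8346/0.1654 = 2.00 ≈ 2

2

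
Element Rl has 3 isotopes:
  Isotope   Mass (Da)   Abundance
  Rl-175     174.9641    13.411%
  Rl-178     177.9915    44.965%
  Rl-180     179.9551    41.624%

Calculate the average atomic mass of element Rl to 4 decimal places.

Ar = Σ fᵢ·mᵢ = 0.13411 × 174.9641 + 0.44965 × 177.9915 + 0.41624 × 179.9551
= 23.46444 + 80.03388 + 74.90451 = 178.40283 Da

178.4028 Da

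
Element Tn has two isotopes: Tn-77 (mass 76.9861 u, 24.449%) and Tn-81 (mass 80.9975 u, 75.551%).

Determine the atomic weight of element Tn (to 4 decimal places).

Weight each isotope mass by its fractional abundance: 0.24449 × 76.9861 + 0.75551 × 80.9975
= 18.82233 + 61.19442 = 80.01675 u

80.0168 u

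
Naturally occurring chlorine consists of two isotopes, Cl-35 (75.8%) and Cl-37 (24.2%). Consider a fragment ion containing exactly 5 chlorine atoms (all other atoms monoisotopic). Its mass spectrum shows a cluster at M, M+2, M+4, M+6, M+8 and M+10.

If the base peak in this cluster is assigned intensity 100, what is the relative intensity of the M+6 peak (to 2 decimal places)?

Binomial terms of (0.758 + 0.242)^5: M 0.2502, M+2 0.3994, M+4 0.2551, M+6 0.0814, M+8 0.0130, M+10 0.0008 → M+2 is the base peak.
P(M+2) = C(5,1) × 0.758^4 × 0.242^1 = 5 × 0.33012379 × 0.2420 = 0.399450 (base)
P(M+6) = C(5,3) × 0.758^2 × 0.242^3 = 10 × 0.574564 × 0.01417249 = 0.081430
Relative intensity = 0.081430 / 0.399450 × 100 = 20.39

20.39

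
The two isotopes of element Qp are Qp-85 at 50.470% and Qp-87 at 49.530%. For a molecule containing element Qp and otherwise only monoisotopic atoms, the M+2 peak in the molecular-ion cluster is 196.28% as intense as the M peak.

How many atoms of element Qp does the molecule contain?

For n independent Qp atoms, I(M+2)/I(M) = n · (abundance Qp-87) / (abundance Qp-85) = n · 0.49530/0.50470.
n = 1.9628 × 0.50470/0.49530 = 2.00 ≈ 2

2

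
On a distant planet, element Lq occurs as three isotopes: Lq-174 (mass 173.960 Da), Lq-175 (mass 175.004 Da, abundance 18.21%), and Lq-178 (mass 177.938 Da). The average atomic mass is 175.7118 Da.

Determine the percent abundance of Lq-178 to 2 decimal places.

Let x and y be the fractions of Lq-174 and Lq-178. Then x + y = 1 − 0.1821 = 0.8179 and 173.960x + 177.938y = 175.7118 − 0.1821×175.004 = 143.8435716.
Substituting: 173.960x + 177.938(0.8179 − x) = 143.8435716
(173.960 − 177.938)x = -1.6919186  ⇒  x = 0.42532, y = 0.39258
Lq-174: 42.53%, Lq-178: 39.26%.

39.26%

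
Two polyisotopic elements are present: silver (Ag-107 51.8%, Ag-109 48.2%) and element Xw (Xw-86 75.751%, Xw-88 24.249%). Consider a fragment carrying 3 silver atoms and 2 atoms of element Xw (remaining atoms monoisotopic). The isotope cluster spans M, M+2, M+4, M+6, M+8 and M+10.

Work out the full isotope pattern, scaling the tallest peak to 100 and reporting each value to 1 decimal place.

Silver pattern (n=3): 0.13899183 : 0.3879965 : 0.3610315 : 0.11198017
Element Xw pattern (n=2): 0.5738214 : 0.3673772 : 0.0588014
Convolve the two distributions (both contribute in 2-u steps):
  M: 0.13899183×0.5738214 = 0.079756
  M+2: 0.13899183×0.3673772 + 0.3879965×0.5738214 = 0.273703
  M+4: 0.13899183×0.0588014 + 0.3879965×0.3673772 + 0.3610315×0.5738214 = 0.357882
  M+6: 0.3879965×0.0588014 + 0.3610315×0.3673772 + 0.11198017×0.5738214 = 0.219706
  M+8: 0.3610315×0.0588014 + 0.11198017×0.3673772 = 0.062368
  M+10: 0.11198017×0.0588014 = 0.006585
Scale to base peak (0.357882) = 100: 22.3 : 76.5 : 100.0 : 61.4 : 17.4 : 1.8

22.3 : 76.5 : 100.0 : 61.4 : 17.4 : 1.8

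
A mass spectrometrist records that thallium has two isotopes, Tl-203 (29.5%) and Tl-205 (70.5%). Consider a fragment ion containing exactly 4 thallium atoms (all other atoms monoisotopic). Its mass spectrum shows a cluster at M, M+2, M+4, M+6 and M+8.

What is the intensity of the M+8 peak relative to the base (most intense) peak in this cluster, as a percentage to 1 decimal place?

(0.295 + 0.705)^4 gives M 0.0076, M+2 0.0724, M+4 0.2595, M+6 0.4135, M+8 0.2470; the largest is M+6.
P(M+6) = C(4,3) × 0.295^1 × 0.705^3 = 4 × 0.2950 × 0.35040263 = 0.413475 (base)
P(M+8) = C(4,4) × 0.295^0 × 0.705^4 = 1 × 1.0000 × 0.24703385 = 0.247034
Relative intensity = 0.247034 / 0.413475 × 100 = 59.7

59.7%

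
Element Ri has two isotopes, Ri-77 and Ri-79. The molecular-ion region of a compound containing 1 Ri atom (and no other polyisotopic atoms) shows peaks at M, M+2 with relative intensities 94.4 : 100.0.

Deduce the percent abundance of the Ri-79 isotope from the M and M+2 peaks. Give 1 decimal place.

If p is the fraction of Ri that is Ri-77, then I(M+2)/I(M) = [C(1,1)·p^0·(1−p)] / p^1 = 1·(1−p)/p = 100.0/94.4 = 1.0593
(1−p)/p = 1.0593/1 = 1.0593  ⇒  p = 1/(1 + 1.0593) = 0.4856
Ri-77: 48.6%, Ri-79: 51.4%.

51.4%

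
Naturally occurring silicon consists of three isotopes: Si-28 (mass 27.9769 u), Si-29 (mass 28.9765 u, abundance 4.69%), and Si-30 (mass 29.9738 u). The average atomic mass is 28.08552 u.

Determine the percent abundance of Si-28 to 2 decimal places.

92.22%

Let x and y be the fractions of Si-28 and Si-30. Then x + y = 1 − 0.0469 = 0.9531 and 27.9769x + 29.9738y = 28.08552 − 0.0469×28.9765 = 26.72652215.
Substituting: 27.9769x + 29.9738(0.9531 − x) = 26.72652215
(27.9769 − 29.9738)x = -1.84150663  ⇒  x = 0.92218, y = 0.03092
Si-28: 92.22%, Si-30: 3.09%.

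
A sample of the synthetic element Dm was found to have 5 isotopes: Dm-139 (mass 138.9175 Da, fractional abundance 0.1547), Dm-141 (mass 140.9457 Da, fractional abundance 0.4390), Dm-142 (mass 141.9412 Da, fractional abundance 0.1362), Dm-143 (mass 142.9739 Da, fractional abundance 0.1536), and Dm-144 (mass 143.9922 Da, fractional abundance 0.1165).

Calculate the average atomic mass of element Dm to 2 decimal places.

141.43 Da

The abundance-weighted mean is 0.1547 × 138.9175 + 0.4390 × 140.9457 + 0.1362 × 141.9412 + 0.1536 × 142.9739 + 0.1165 × 143.9922
= 21.49054 + 61.87516 + 19.33239 + 21.96079 + 16.77509 = 141.43397 Da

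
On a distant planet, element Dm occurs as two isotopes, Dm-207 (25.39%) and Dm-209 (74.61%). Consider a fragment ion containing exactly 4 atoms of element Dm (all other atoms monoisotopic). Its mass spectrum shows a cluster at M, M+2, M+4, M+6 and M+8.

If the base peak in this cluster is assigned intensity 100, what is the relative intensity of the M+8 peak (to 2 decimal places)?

Binomial terms of (0.2539 + 0.7461)^4: M 0.0042, M+2 0.0488, M+4 0.2153, M+6 0.4218, M+8 0.3099 → M+6 is the base peak.
P(M+6) = C(4,3) × 0.2539^1 × 0.7461^3 = 4 × 0.2539 × 0.41532791 = 0.421807 (base)
P(M+8) = C(4,4) × 0.2539^0 × 0.7461^4 = 1 × 1.0000 × 0.30987616 = 0.309876
Relative intensity = 0.309876 / 0.421807 × 100 = 73.46

73.46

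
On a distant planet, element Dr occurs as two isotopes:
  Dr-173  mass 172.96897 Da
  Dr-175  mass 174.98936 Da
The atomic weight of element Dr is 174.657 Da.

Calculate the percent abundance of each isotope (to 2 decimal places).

Let x be the fractional abundance of Dr-173; then Dr-175 has abundance 1 − x.
172.96897·x + 174.98936·(1 − x) = 174.657
(172.96897 − 174.98936)·x = 174.657 − 174.98936
x = -0.33236 / -2.02039 = 0.16450 → 16.45% Dr-173, 83.55% Dr-175.

Dr-173: 16.45%, Dr-175: 83.55%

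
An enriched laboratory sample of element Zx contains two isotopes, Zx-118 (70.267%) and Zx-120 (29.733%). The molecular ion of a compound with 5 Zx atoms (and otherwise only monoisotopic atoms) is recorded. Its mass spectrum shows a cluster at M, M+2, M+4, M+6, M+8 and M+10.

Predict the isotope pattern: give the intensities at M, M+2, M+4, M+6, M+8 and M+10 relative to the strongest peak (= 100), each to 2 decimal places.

The 5 Zx atoms are independent, so intensities follow the terms of (0.70267 + 0.29733)^5.
P(M) = 0.70267^5 = 0.171300
P(M+2) = 5 × 0.70267^4 × 0.29733^1 = 0.362422
P(M+4) = 10 × 0.70267^3 × 0.29733^2 = 0.306713
P(M+6) = 10 × 0.70267^2 × 0.29733^3 = 0.129783
P(M+8) = 5 × 0.70267^1 × 0.29733^4 = 0.027458
P(M+10) = 0.29733^5 = 0.002324
The M+2 peak is largest (0.362422); scaling to 100 gives 47.27 : 100.00 : 84.63 : 35.81 : 7.58 : 0.64.

47.27 : 100.00 : 84.63 : 35.81 : 7.58 : 0.64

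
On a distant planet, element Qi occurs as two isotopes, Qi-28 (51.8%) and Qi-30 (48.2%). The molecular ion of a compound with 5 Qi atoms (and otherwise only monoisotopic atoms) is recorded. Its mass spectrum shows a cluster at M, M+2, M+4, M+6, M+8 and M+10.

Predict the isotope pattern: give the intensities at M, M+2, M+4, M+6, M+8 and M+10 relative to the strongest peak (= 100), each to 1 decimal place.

11.5 : 53.7 : 100.0 : 93.1 : 43.3 : 8.1

Each Qi atom is independently Qi-28 (p = 0.518) or Qi-30 (q = 0.482); the cluster is the binomial expansion (p + q)^5.
P(M) = 0.518^5 = 0.037295
P(M+2) = 5 × 0.518^4 × 0.482^1 = 0.173515
P(M+4) = 10 × 0.518^3 × 0.482^2 = 0.322911
P(M+6) = 10 × 0.518^2 × 0.482^3 = 0.300470
P(M+8) = 5 × 0.518^1 × 0.482^4 = 0.139794
P(M+10) = 0.482^5 = 0.026016
The M+4 peak is largest (0.322911); scaling to 100 gives 11.5 : 53.7 : 100.0 : 93.1 : 43.3 : 8.1.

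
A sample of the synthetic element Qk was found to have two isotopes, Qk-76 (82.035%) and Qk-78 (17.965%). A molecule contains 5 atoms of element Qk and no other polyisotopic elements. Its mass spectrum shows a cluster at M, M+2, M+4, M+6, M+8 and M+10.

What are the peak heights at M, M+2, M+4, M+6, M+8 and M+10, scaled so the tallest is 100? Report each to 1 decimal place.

Each Qk atom is independently Qk-76 (p = 0.82035) or Qk-78 (q = 0.17965); the cluster is the binomial expansion (p + q)^5.
P(M) = 0.82035^5 = 0.371532
P(M+2) = 5 × 0.82035^4 × 0.17965^1 = 0.406812
P(M+4) = 10 × 0.82035^3 × 0.17965^2 = 0.178177
P(M+6) = 10 × 0.82035^2 × 0.17965^3 = 0.039019
P(M+8) = 5 × 0.82035^1 × 0.17965^4 = 0.004272
P(M+10) = 0.17965^5 = 0.000187
The M+2 peak is largest (0.406812); scaling to 100 gives 91.3 : 100.0 : 43.8 : 9.6 : 1.1 : 0.0.

91.3 : 100.0 : 43.8 : 9.6 : 1.1 : 0.0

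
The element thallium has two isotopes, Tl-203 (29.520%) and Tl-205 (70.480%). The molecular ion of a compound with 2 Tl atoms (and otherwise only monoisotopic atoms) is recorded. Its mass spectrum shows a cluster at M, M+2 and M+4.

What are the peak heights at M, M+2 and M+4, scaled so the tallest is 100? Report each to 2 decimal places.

The 2 Tl atoms are independent, so intensities follow the terms of (0.29520 + 0.70480)^2.
P(M) = 0.29520^2 = 0.087143
P(M+2) = 2 × 0.29520^1 × 0.70480^1 = 0.416114
P(M+4) = 0.70480^2 = 0.496743
The M+4 peak is largest (0.496743); scaling to 100 gives 17.54 : 83.77 : 100.00.

17.54 : 83.77 : 100.00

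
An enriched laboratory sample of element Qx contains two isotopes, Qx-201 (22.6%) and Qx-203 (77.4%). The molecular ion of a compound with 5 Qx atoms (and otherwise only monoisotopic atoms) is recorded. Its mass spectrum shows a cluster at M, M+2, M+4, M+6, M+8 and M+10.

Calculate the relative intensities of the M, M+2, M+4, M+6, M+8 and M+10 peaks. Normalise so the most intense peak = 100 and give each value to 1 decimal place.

Expanding (0.226 + 0.774)^5:
P(M) = 0.226^5 = 0.000590
P(M+2) = 5 × 0.226^4 × 0.774^1 = 0.010096
P(M+4) = 10 × 0.226^3 × 0.774^2 = 0.069152
P(M+6) = 10 × 0.226^2 × 0.774^3 = 0.236832
P(M+8) = 5 × 0.226^1 × 0.774^4 = 0.405548
P(M+10) = 0.774^5 = 0.277782
The M+8 peak is largest (0.405548); scaling to 100 gives 0.1 : 2.5 : 17.1 : 58.4 : 100.0 : 68.5.

0.1 : 2.5 : 17.1 : 58.4 : 100.0 : 68.5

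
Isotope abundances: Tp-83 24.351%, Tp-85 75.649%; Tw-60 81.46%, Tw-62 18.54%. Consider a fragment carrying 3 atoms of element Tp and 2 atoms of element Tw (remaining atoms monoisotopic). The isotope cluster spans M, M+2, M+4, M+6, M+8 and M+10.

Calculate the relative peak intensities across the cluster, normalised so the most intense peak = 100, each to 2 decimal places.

Element Tp pattern (n=3): 0.01443944 : 0.13457304 : 0.4180656 : 0.43292192
Element Tw pattern (n=2): 0.66357316 : 0.30205368 : 0.03437316
Convolve the two distributions (both contribute in 2-u steps):
  M: 0.01443944×0.66357316 = 0.009582
  M+2: 0.01443944×0.30205368 + 0.13457304×0.66357316 = 0.093661
  M+4: 0.01443944×0.03437316 + 0.13457304×0.30205368 + 0.4180656×0.66357316 = 0.318562
  M+6: 0.13457304×0.03437316 + 0.4180656×0.30205368 + 0.43292192×0.66357316 = 0.418179
  M+8: 0.4180656×0.03437316 + 0.43292192×0.30205368 = 0.145136
  M+10: 0.43292192×0.03437316 = 0.014881
Scale to base peak (0.418179) = 100: 2.29 : 22.40 : 76.18 : 100.00 : 34.71 : 3.56

2.29 : 22.40 : 76.18 : 100.00 : 34.71 : 3.56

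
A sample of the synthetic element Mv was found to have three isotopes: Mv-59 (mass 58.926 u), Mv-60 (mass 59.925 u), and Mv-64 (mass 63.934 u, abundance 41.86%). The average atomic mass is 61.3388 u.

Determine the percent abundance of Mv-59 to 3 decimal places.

Let x and y be the fractions of Mv-59 and Mv-60. Then x + y = 1 − 0.4186 = 0.5814 and 58.926x + 59.925y = 61.3388 − 0.4186×63.934 = 34.5760276.
Substituting: 58.926x + 59.925(0.5814 − x) = 34.5760276
(58.926 − 59.925)x = -0.2643674  ⇒  x = 0.26463, y = 0.31677
Mv-59: 26.463%, Mv-60: 31.677%.

26.463%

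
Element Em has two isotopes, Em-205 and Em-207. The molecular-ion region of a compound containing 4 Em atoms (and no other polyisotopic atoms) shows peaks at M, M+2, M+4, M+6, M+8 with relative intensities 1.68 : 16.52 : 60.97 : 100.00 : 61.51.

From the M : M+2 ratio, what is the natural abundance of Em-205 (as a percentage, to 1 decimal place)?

28.9%

If p is the fraction of Em that is Em-205, then I(M+2)/I(M) = [C(4,1)·p^3·(1−p)] / p^4 = 4·(1−p)/p = 16.52/1.68 = 9.8333
(1−p)/p = 9.8333/4 = 2.4583  ⇒  p = 1/(1 + 2.4583) = 0.2892
Em-205: 28.9%, Em-207: 71.1%.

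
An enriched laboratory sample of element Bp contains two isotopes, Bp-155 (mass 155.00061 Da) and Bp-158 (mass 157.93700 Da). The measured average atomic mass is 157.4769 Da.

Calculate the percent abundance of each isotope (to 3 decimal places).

Bp-155: 15.669%, Bp-158: 84.331%

Let x be the fractional abundance of Bp-155; then Bp-158 has abundance 1 − x.
155.00061·x + 157.93700·(1 − x) = 157.4769
(155.00061 − 157.93700)·x = 157.4769 − 157.93700
x = -0.46010 / -2.93639 = 0.15669 → 15.669% Bp-155, 84.331% Bp-158.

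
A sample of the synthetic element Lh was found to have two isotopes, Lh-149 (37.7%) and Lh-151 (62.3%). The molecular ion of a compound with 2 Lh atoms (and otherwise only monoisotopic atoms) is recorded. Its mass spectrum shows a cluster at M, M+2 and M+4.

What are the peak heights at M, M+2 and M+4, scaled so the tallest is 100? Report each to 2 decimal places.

30.26 : 100.00 : 82.63

Each Lh atom is independently Lh-149 (p = 0.377) or Lh-151 (q = 0.623); the cluster is the binomial expansion (p + q)^2.
P(M) = 0.377^2 = 0.142129
P(M+2) = 2 × 0.377^1 × 0.623^1 = 0.469742
P(M+4) = 0.623^2 = 0.388129
The M+2 peak is largest (0.469742); scaling to 100 gives 30.26 : 100.00 : 82.63.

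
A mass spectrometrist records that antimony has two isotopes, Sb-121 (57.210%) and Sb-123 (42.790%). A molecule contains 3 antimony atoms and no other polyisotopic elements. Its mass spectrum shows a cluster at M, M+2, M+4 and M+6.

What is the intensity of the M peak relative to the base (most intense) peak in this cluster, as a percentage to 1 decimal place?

Binomial terms of (0.57210 + 0.42790)^3: M 0.1872, M+2 0.4202, M+4 0.3143, M+6 0.0783 → M+2 is the base peak.
P(M+2) = C(3,1) × 0.57210^2 × 0.42790^1 = 3 × 0.32729841 × 0.4279 = 0.420153 (base)
P(M) = C(3,0) × 0.57210^3 × 0.42790^0 = 1 × 0.18724742 × 1.0000 = 0.187247
Relative intensity = 0.187247 / 0.420153 × 100 = 44.6

44.6%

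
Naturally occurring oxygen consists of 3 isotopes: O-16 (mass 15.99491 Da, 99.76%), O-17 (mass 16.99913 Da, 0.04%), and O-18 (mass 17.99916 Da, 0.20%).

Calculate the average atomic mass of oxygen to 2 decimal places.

16.00 Da

The abundance-weighted mean is 0.9976 × 15.99491 + 0.0004 × 16.99913 + 0.0020 × 17.99916
= 15.956522 + 0.006800 + 0.035998 = 15.999320 Da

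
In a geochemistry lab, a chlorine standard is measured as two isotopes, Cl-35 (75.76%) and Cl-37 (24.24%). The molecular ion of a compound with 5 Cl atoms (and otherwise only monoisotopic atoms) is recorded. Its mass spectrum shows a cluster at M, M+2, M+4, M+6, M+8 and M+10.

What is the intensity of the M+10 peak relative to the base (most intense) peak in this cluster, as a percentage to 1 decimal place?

0.2%

Binomial terms of (0.7576 + 0.2424)^5: M 0.2496, M+2 0.3993, M+4 0.2555, M+6 0.0817, M+8 0.0131, M+10 0.0008 → M+2 is the base peak.
P(M+2) = C(5,1) × 0.7576^4 × 0.2424^1 = 5 × 0.32942751 × 0.2424 = 0.399266 (base)
P(M+10) = C(5,5) × 0.7576^0 × 0.2424^5 = 1 × 1.0000 × 0.00083688 = 0.000837
Relative intensity = 0.000837 / 0.399266 × 100 = 0.2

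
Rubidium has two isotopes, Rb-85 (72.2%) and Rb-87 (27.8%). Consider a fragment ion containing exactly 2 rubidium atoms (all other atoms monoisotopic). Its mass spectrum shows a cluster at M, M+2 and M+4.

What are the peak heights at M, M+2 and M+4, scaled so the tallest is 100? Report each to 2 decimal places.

Expanding (0.722 + 0.278)^2:
P(M) = 0.722^2 = 0.521284
P(M+2) = 2 × 0.722^1 × 0.278^1 = 0.401432
P(M+4) = 0.278^2 = 0.077284
The M peak is largest (0.521284); scaling to 100 gives 100.00 : 77.01 : 14.83.

100.00 : 77.01 : 14.83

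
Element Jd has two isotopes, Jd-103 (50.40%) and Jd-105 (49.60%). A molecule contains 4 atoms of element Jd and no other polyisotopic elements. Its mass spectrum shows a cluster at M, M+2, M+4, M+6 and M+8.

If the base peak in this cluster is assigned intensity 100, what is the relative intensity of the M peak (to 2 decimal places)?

17.21

Binomial terms of (0.5040 + 0.4960)^4: M 0.0645, M+2 0.2540, M+4 0.3750, M+6 0.2460, M+8 0.0605 → M+4 is the base peak.
P(M+4) = C(4,2) × 0.5040^2 × 0.4960^2 = 6 × 0.254016 × 0.246016 = 0.374952 (base)
P(M) = C(4,0) × 0.5040^4 × 0.4960^0 = 1 × 0.06452413 × 1.0000 = 0.064524
Relative intensity = 0.064524 / 0.374952 × 100 = 17.21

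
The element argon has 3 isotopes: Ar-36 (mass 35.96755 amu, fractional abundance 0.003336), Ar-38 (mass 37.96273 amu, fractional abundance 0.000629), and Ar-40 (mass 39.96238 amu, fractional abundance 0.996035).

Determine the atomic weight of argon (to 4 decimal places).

39.9478 amu

Average mass = Σ (abundance × isotope mass) = 0.003336 × 35.96755 + 0.000629 × 37.96273 + 0.996035 × 39.96238
= 0.119988 + 0.023879 + 39.803929 = 39.947796 amu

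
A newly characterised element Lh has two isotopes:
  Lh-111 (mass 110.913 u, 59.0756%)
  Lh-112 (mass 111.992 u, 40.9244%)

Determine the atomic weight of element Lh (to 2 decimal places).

111.35 u

Average mass = Σ (abundance × isotope mass) = 0.590756 × 110.913 + 0.409244 × 111.992
= 65.5225 + 45.8321 = 111.3546 u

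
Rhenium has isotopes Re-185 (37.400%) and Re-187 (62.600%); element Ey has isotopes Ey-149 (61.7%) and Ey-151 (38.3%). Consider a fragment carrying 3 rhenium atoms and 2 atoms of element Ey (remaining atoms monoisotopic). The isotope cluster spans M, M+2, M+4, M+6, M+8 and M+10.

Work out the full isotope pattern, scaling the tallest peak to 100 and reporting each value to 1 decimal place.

Rhenium pattern (n=3): 0.05231362 : 0.26268713 : 0.43968487 : 0.24531438
Element Ey pattern (n=2): 0.380689 : 0.472622 : 0.146689
Convolve the two distributions (both contribute in 2-u steps):
  M: 0.05231362×0.380689 = 0.019915
  M+2: 0.05231362×0.472622 + 0.26268713×0.380689 = 0.124727
  M+4: 0.05231362×0.146689 + 0.26268713×0.472622 + 0.43968487×0.380689 = 0.299209
  M+6: 0.26268713×0.146689 + 0.43968487×0.472622 + 0.24531438×0.380689 = 0.339727
  M+8: 0.43968487×0.146689 + 0.24531438×0.472622 = 0.180438
  M+10: 0.24531438×0.146689 = 0.035985
Scale to base peak (0.339727) = 100: 5.9 : 36.7 : 88.1 : 100.0 : 53.1 : 10.6

5.9 : 36.7 : 88.1 : 100.0 : 53.1 : 10.6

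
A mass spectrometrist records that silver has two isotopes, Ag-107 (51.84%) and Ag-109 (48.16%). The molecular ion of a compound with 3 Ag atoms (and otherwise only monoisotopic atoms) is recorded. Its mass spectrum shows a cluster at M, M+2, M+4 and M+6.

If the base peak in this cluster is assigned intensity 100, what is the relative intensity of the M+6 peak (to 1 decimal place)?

Binomial terms of (0.5184 + 0.4816)^3: M 0.1393, M+2 0.3883, M+4 0.3607, M+6 0.1117 → M+2 is the base peak.
P(M+2) = C(3,1) × 0.5184^2 × 0.4816^1 = 3 × 0.26873856 × 0.4816 = 0.388273 (base)
P(M+6) = C(3,3) × 0.5184^0 × 0.4816^3 = 1 × 1.0000 × 0.11170161 = 0.111702
Relative intensity = 0.111702 / 0.388273 × 100 = 28.8

28.8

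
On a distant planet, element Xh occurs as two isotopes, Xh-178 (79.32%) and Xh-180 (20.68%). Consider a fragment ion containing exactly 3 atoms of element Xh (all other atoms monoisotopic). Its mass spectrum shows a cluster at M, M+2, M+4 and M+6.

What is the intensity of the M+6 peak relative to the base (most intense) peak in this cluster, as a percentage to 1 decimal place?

Binomial terms of (0.7932 + 0.2068)^3: M 0.4991, M+2 0.3903, M+4 0.1018, M+6 0.0088 → M is the base peak.
P(M) = C(3,0) × 0.7932^3 × 0.2068^0 = 1 × 0.49905466 × 1.0000 = 0.499055 (base)
P(M+6) = C(3,3) × 0.7932^0 × 0.2068^3 = 1 × 1.0000 × 0.00884406 = 0.008844
Relative intensity = 0.008844 / 0.499055 × 100 = 1.8

1.8%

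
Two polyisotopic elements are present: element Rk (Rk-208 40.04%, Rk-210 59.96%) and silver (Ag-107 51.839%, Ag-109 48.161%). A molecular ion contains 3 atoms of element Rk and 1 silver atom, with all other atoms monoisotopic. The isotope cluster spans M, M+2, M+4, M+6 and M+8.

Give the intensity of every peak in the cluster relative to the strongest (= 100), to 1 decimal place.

9.2 : 49.7 : 100.0 : 88.1 : 28.6

Element Rk pattern (n=3): 0.06419219 : 0.2883839 : 0.43185562 : 0.21556829
Silver pattern (n=1): 0.51839 : 0.48161
Convolve the two distributions (both contribute in 2-u steps):
  M: 0.06419219×0.51839 = 0.033277
  M+2: 0.06419219×0.48161 + 0.2883839×0.51839 = 0.180411
  M+4: 0.2883839×0.48161 + 0.43185562×0.51839 = 0.362758
  M+6: 0.43185562×0.48161 + 0.21556829×0.51839 = 0.319734
  M+8: 0.21556829×0.48161 = 0.103820
Scale to base peak (0.362758) = 100: 9.2 : 49.7 : 100.0 : 88.1 : 28.6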